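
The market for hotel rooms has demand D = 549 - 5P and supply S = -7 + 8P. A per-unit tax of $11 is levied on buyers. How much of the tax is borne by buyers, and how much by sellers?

Pre-tax equilibrium: P* = 556/13, Q* = 4357/13.
Tax on buyers shifts demand to D = 549 − 5(P + 11) = 494 - 5P.
494 - 5P = -7 + 8P gives seller price Ps = 501/13; buyers pay Pb = 501/13 + 11 = 644/13.
New quantity: Q = 549 − 5(644/13) = 3917/13.
Buyer burden = 644/13 − 556/13 = 88/13; seller burden = 556/13 − 501/13 = 55/13.

Buyers bear 88/13, sellers bear 55/13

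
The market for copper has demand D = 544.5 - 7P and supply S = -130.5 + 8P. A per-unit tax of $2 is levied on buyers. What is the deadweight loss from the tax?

Deadweight loss = 112/15

Pre-tax equilibrium: P* = 45, Q* = 229.5.
Tax on buyers shifts demand to D = 544.5 − 7(P + 2) = 530.5 - 7P.
530.5 - 7P = -130.5 + 8P gives seller price Ps = 661/15; buyers pay Pb = 661/15 + 2 = 691/15.
New quantity: Q = 544.5 − 7(691/15) = 6661/30.
DWL = ½ × 2 × (229.5 − 6661/30) = 112/15.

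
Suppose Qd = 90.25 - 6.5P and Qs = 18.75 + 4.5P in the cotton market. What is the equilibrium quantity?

Q* = 48

Set Qd = Qs: 90.25 - 6.5P = 18.75 + 4.5P.
71.5 = 11P, so P* = 6.5.
Q* = 90.25 − 6.5(6.5) = 48.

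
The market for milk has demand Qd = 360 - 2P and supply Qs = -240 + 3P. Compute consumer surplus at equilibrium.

Equilibrium: 360 - 2P = -240 + 3P gives P* = 120, Q* = 120.
Demand choke price (Qd = 0): P = 180.
CS = ½(180 − 120)(120) = 3600.

Consumer surplus = 3600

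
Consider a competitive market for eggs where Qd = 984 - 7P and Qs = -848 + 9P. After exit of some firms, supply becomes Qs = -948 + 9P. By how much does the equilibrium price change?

Original equilibrium: P* = 114.5, Q* = 182.5.
New equilibrium: 984 - 7P = -948 + 9P, so 1932 = 16P and P' = 120.75; Q' = 984 − 7(120.75) = 138.75.
Change in price: 120.75 − 114.5 = 6.25.

ΔP = 6.25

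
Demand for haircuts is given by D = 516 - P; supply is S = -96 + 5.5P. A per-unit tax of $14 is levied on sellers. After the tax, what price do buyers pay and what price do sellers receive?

Pre-tax equilibrium: P* = 1224/13, Q* = 5484/13.
Tax on sellers shifts supply to S = -96 + 5.5(P − 14) = -173 + 5.5P.
516 - P = -173 + 5.5P gives buyer price Pb = 106; sellers receive Ps = 106 − 14 = 92.
New quantity: Q = 516 − 1(106) = 410.

Buyers pay $106, sellers receive $92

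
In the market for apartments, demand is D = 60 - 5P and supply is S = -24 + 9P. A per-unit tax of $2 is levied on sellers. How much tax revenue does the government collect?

Tax revenue = 330/7

Pre-tax equilibrium: P* = 6, Q* = 30.
Tax on sellers shifts supply to S = -24 + 9(P − 2) = -42 + 9P.
60 - 5P = -42 + 9P gives buyer price Pb = 51/7; sellers receive Ps = 51/7 − 2 = 37/7.
New quantity: Q = 60 − 5(51/7) = 165/7.
Revenue = 2 × 165/7 = 330/7.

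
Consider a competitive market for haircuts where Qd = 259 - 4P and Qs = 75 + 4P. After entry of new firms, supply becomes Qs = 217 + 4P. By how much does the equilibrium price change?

Original equilibrium: P* = 23, Q* = 167.
New equilibrium: 259 - 4P = 217 + 4P, so 42 = 8P and P' = 5.25; Q' = 259 − 4(5.25) = 238.
Change in price: 5.25 − 23 = -17.75.

ΔP = -17.75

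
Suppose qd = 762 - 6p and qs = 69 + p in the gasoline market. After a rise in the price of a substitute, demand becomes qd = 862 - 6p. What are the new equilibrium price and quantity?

Original equilibrium: p* = 99, q* = 168.
New equilibrium: 862 - 6p = 69 + p, so 793 = 7p and p' = 793/7; q' = 862 − 6(793/7) = 1276/7.

p' = 793/7, q' = 1276/7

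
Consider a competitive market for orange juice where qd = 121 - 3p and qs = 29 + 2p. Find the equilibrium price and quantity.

Set qd = qs: 121 - 3p = 29 + 2p.
92 = 5p, so p* = 18.4.
q* = 121 − 3(18.4) = 65.8.

p* = 18.4, q* = 65.8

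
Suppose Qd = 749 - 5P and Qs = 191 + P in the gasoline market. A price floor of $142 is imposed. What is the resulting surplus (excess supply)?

Equilibrium price would be P* = 93, so the floor at 142 binds.
At P = 142: Qd = 39, Qs = 333.
Surplus = 333 − 39 = 294.

Surplus = 294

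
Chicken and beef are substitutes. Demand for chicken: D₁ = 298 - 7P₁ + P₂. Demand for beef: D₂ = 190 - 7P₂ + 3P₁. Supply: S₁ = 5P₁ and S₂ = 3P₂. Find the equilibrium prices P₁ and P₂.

P₁ = 3170/117, P₂ = 1058/39

Market 1: 298 - 7P₁ + P₂ = 5P₁ → 12P₁ - P₂ = 298.
Market 2: 10P₂ - 3P₁ = 190.
Eliminating P₂: 10×(1) + 1×(2) gives 117P₁ = 3170, so P₁ = 3170/117.
Back-substitute into (2): P₂ = (190 + 3×3170/117) / 10 = 1058/39.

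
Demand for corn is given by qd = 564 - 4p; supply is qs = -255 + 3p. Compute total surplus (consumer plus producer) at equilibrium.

Equilibrium: 564 - 4p = -255 + 3p gives p* = 117, q* = 96.
Demand choke price: p = 141; supply starts at p = 85.
CS = ½(141 − 117)(96) = 1152; PS = ½(117 − 85)(96) = 1536.

Total surplus = 2688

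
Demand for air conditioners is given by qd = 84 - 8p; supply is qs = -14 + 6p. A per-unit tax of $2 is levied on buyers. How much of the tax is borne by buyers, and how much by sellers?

Buyers bear 6/7, sellers bear 8/7

Pre-tax equilibrium: p* = 7, q* = 28.
Tax on buyers shifts demand to qd = 84 − 8(p + 2) = 68 - 8p.
68 - 8p = -14 + 6p gives seller price ps = 41/7; buyers pay pb = 41/7 + 2 = 55/7.
New quantity: q = 84 − 8(55/7) = 148/7.
Buyer burden = 55/7 − 7 = 6/7; seller burden = 7 − 41/7 = 8/7.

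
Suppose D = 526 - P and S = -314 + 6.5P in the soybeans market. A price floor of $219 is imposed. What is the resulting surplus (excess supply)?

Surplus = 802.5

Equilibrium price would be P* = 112, so the floor at 219 binds.
At P = 219: D = 307, S = 1109.5.
Surplus = 1109.5 − 307 = 802.5.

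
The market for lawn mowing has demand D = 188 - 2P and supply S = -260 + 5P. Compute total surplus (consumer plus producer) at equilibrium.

Total surplus = 1260

Equilibrium: 188 - 2P = -260 + 5P gives P* = 64, Q* = 60.
Demand choke price: P = 94; supply starts at P = 52.
CS = ½(94 − 64)(60) = 900; PS = ½(64 − 52)(60) = 360.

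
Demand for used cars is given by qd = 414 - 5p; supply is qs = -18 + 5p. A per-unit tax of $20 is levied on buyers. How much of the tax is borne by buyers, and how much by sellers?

Buyers bear $10, sellers bear $10

Pre-tax equilibrium: p* = 43.2, q* = 198.
Tax on buyers shifts demand to qd = 414 − 5(p + 20) = 314 - 5p.
314 - 5p = -18 + 5p gives seller price ps = 33.2; buyers pay pb = 33.2 + 20 = 53.2.
New quantity: q = 414 − 5(53.2) = 148.
Buyer burden = 53.2 − 43.2 = 10; seller burden = 43.2 − 33.2 = 10.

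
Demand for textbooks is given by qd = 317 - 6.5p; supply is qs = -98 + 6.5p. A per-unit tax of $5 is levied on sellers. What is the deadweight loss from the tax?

Deadweight loss = 40.625

Pre-tax equilibrium: p* = 415/13, q* = 109.5.
Tax on sellers shifts supply to qs = -98 + 6.5(p − 5) = -130.5 + 6.5p.
317 - 6.5p = -130.5 + 6.5p gives buyer price pb = 895/26; sellers receive ps = 895/26 − 5 = 765/26.
New quantity: q = 317 − 6.5(895/26) = 93.25.
DWL = ½ × 5 × (109.5 − 93.25) = 40.625.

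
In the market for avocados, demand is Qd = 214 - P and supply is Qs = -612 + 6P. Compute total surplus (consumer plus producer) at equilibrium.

Equilibrium: 214 - P = -612 + 6P gives P* = 118, Q* = 96.
Demand choke price: P = 214; supply starts at P = 102.
CS = ½(214 − 118)(96) = 4608; PS = ½(118 − 102)(96) = 768.

Total surplus = 5376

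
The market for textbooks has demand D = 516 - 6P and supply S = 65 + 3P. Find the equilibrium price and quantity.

P* = 451/9, Q* = 646/3

Set D = S: 516 - 6P = 65 + 3P.
451 = 9P, so P* = 451/9.
Q* = 516 − 6(451/9) = 646/3.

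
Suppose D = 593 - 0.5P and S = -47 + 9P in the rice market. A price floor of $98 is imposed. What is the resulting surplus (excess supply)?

Surplus = 291

Equilibrium price would be P* = 1280/19, so the floor at 98 binds.
At P = 98: D = 544, S = 835.
Surplus = 835 − 544 = 291.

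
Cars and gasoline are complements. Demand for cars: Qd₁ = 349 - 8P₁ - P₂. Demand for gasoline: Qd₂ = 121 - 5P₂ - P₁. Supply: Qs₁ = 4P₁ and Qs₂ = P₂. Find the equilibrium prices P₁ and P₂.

Market 1: 349 - 8P₁ - P₂ = 4P₁ → 12P₁ + P₂ = 349.
Market 2: 6P₂ + P₁ = 121.
Eliminating P₂: 6×(1) − 1×(2) gives 71P₁ = 1973, so P₁ = 1973/71.
Back-substitute into (2): P₂ = (121 − 1×1973/71) / 6 = 1103/71.

P₁ = 1973/71, P₂ = 1103/71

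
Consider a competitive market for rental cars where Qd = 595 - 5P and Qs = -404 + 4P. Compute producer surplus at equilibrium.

Producer surplus = 200

Equilibrium: 595 - 5P = -404 + 4P gives P* = 111, Q* = 40.
Supply starts at P = 101 (where Qs = 0).
PS = ½(111 − 101)(40) = 200.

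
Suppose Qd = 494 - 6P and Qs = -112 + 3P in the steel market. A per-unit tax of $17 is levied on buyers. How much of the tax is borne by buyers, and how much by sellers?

Pre-tax equilibrium: P* = 202/3, Q* = 90.
Tax on buyers shifts demand to Qd = 494 − 6(P + 17) = 392 - 6P.
392 - 6P = -112 + 3P gives seller price Ps = 56; buyers pay Pb = 56 + 17 = 73.
New quantity: Q = 494 − 6(73) = 56.
Buyer burden = 73 − 202/3 = 17/3; seller burden = 202/3 − 56 = 34/3.

Buyers bear 17/3, sellers bear 34/3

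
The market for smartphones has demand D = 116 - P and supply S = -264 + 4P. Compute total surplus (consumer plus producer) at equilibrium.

Total surplus = 1000

Equilibrium: 116 - P = -264 + 4P gives P* = 76, Q* = 40.
Demand choke price: P = 116; supply starts at P = 66.
CS = ½(116 − 76)(40) = 800; PS = ½(76 − 66)(40) = 200.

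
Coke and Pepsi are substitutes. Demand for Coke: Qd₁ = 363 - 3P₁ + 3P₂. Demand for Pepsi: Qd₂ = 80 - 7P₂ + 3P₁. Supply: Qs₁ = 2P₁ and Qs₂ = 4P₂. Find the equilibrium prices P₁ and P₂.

P₁ = 4233/46, P₂ = 1489/46

Market 1: 363 - 3P₁ + 3P₂ = 2P₁ → 5P₁ - 3P₂ = 363.
Market 2: 11P₂ - 3P₁ = 80.
Eliminating P₂: 11×(1) + 3×(2) gives 46P₁ = 4233, so P₁ = 4233/46.
Back-substitute into (2): P₂ = (80 + 3×4233/46) / 11 = 1489/46.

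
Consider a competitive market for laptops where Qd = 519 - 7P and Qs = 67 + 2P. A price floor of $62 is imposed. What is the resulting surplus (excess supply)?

Surplus = 106

Equilibrium price would be P* = 452/9, so the floor at 62 binds.
At P = 62: Qd = 85, Qs = 191.
Surplus = 191 − 85 = 106.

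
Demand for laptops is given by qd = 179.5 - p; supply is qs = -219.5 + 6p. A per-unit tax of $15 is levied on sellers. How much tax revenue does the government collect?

Tax revenue = 23025/14

Pre-tax equilibrium: p* = 57, q* = 122.5.
Tax on sellers shifts supply to qs = -219.5 + 6(p − 15) = -309.5 + 6p.
179.5 - p = -309.5 + 6p gives buyer price pb = 489/7; sellers receive ps = 489/7 − 15 = 384/7.
New quantity: q = 179.5 − 1(489/7) = 1535/14.
Revenue = 15 × 1535/14 = 23025/14.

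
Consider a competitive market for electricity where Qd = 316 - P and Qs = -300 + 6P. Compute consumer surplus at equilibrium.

Equilibrium: 316 - P = -300 + 6P gives P* = 88, Q* = 228.
Demand choke price (Qd = 0): P = 316.
CS = ½(316 − 88)(228) = 25992.

Consumer surplus = 25992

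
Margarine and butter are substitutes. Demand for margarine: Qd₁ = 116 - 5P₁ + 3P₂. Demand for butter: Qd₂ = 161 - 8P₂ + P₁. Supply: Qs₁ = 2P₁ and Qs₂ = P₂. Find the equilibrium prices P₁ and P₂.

P₁ = 25.45, P₂ = 1243/60

Market 1: 116 - 5P₁ + 3P₂ = 2P₁ → 7P₁ - 3P₂ = 116.
Market 2: 9P₂ - P₁ = 161.
Eliminating P₂: 9×(1) + 3×(2) gives 60P₁ = 1527, so P₁ = 25.45.
Back-substitute into (2): P₂ = (161 + 1×25.45) / 9 = 1243/60.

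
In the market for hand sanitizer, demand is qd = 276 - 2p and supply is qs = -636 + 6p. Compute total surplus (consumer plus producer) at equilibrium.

Equilibrium: 276 - 2p = -636 + 6p gives p* = 114, q* = 48.
Demand choke price: p = 138; supply starts at p = 106.
CS = ½(138 − 114)(48) = 576; PS = ½(114 − 106)(48) = 192.

Total surplus = 768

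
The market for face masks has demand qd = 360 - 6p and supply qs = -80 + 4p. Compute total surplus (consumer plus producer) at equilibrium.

Total surplus = 1920

Equilibrium: 360 - 6p = -80 + 4p gives p* = 44, q* = 96.
Demand choke price: p = 60; supply starts at p = 20.
CS = ½(60 − 44)(96) = 768; PS = ½(44 − 20)(96) = 1152.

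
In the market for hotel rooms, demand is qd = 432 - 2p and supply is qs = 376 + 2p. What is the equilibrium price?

Set qd = qs: 432 - 2p = 376 + 2p.
56 = 4p, so p* = 14.
q* = 432 − 2(14) = 404.

p* = 14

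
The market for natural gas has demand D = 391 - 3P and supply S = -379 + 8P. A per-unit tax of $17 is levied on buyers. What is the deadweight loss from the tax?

Pre-tax equilibrium: P* = 70, Q* = 181.
Tax on buyers shifts demand to D = 391 − 3(P + 17) = 340 - 3P.
340 - 3P = -379 + 8P gives seller price Ps = 719/11; buyers pay Pb = 719/11 + 17 = 906/11.
New quantity: Q = 391 − 3(906/11) = 1583/11.
DWL = ½ × 17 × (181 − 1583/11) = 3468/11.

Deadweight loss = 3468/11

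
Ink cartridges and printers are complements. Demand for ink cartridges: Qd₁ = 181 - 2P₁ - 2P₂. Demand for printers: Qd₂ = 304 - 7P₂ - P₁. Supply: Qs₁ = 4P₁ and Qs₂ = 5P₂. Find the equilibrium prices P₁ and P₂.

Market 1: 181 - 2P₁ - 2P₂ = 4P₁ → 6P₁ + 2P₂ = 181.
Market 2: 12P₂ + P₁ = 304.
Eliminating P₂: 12×(1) − 2×(2) gives 70P₁ = 1564, so P₁ = 782/35.
Back-substitute into (2): P₂ = (304 − 1×782/35) / 12 = 1643/70.

P₁ = 782/35, P₂ = 1643/70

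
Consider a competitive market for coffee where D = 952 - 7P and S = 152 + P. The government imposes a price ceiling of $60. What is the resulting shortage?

Shortage = 320

Equilibrium price would be P* = 100, so the ceiling at 60 binds.
At P = 60: D = 952 − 7(60) = 532, S = 152 + 1(60) = 212.
Shortage = 532 − 212 = 320.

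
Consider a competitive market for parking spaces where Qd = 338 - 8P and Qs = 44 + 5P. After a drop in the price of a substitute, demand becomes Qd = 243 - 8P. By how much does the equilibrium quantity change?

ΔQ = -475/13

Original equilibrium: P* = 294/13, Q* = 2042/13.
New equilibrium: 243 - 8P = 44 + 5P, so 199 = 13P and P' = 199/13; Q' = 243 − 8(199/13) = 1567/13.
Change in quantity: 1567/13 − 2042/13 = -475/13.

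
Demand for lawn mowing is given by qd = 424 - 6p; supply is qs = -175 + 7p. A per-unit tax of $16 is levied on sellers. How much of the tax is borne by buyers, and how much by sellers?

Pre-tax equilibrium: p* = 599/13, q* = 1918/13.
Tax on sellers shifts supply to qs = -175 + 7(p − 16) = -287 + 7p.
424 - 6p = -287 + 7p gives buyer price pb = 711/13; sellers receive ps = 711/13 − 16 = 503/13.
New quantity: q = 424 − 6(711/13) = 1246/13.
Buyer burden = 711/13 − 599/13 = 112/13; seller burden = 599/13 − 503/13 = 96/13.

Buyers bear 112/13, sellers bear 96/13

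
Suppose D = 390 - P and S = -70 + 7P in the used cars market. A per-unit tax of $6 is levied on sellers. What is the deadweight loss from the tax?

Pre-tax equilibrium: P* = 57.5, Q* = 332.5.
Tax on sellers shifts supply to S = -70 + 7(P − 6) = -112 + 7P.
390 - P = -112 + 7P gives buyer price Pb = 62.75; sellers receive Ps = 62.75 − 6 = 56.75.
New quantity: Q = 390 − 1(62.75) = 327.25.
DWL = ½ × 6 × (332.5 − 327.25) = 15.75.

Deadweight loss = 15.75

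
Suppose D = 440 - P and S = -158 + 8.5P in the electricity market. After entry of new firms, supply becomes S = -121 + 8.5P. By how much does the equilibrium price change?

Original equilibrium: P* = 1196/19, Q* = 7164/19.
New equilibrium: 440 - P = -121 + 8.5P, so 561 = 9.5P and P' = 1122/19; Q' = 440 − 1(1122/19) = 7238/19.
Change in price: 1122/19 − 1196/19 = -74/19.

ΔP = -74/19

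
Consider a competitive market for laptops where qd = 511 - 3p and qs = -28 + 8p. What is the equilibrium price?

p* = 49

Set qd = qs: 511 - 3p = -28 + 8p.
539 = 11p, so p* = 49.
q* = 511 − 3(49) = 364.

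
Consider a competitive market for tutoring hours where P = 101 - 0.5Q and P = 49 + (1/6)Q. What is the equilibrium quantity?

Q* = 78

Set the two price expressions equal: 101 - 0.5Q = 49 + (1/6)Q.
52 = (2/3)Q, so Q* = 78.
P* = 101 − (0.5)(78) = 62.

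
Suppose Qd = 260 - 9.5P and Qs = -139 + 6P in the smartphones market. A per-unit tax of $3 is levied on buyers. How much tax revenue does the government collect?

Tax revenue = 411/31

Pre-tax equilibrium: P* = 798/31, Q* = 479/31.
Tax on buyers shifts demand to Qd = 260 − 9.5(P + 3) = 231.5 - 9.5P.
231.5 - 9.5P = -139 + 6P gives seller price Ps = 741/31; buyers pay Pb = 741/31 + 3 = 834/31.
New quantity: Q = 260 − 9.5(834/31) = 137/31.
Revenue = 3 × 137/31 = 411/31.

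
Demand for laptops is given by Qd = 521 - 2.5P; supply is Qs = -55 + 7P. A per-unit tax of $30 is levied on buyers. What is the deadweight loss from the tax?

Pre-tax equilibrium: P* = 1152/19, Q* = 7019/19.
Tax on buyers shifts demand to Qd = 521 − 2.5(P + 30) = 446 - 2.5P.
446 - 2.5P = -55 + 7P gives seller price Ps = 1002/19; buyers pay Pb = 1002/19 + 30 = 1572/19.
New quantity: Q = 521 − 2.5(1572/19) = 5969/19.
DWL = ½ × 30 × (7019/19 − 5969/19) = 15750/19.

Deadweight loss = 15750/19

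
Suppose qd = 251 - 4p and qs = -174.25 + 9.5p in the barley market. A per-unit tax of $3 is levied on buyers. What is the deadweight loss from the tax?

Pre-tax equilibrium: p* = 31.5, q* = 125.
Tax on buyers shifts demand to qd = 251 − 4(p + 3) = 239 - 4p.
239 - 4p = -174.25 + 9.5p gives seller price ps = 551/18; buyers pay pb = 551/18 + 3 = 605/18.
New quantity: q = 251 − 4(605/18) = 1049/9.
DWL = ½ × 3 × (125 − 1049/9) = 38/3.

Deadweight loss = 38/3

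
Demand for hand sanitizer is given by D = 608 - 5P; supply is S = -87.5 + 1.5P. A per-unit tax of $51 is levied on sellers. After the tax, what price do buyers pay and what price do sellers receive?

Buyers pay 1544/13, sellers receive 881/13

Pre-tax equilibrium: P* = 107, Q* = 73.
Tax on sellers shifts supply to S = -87.5 + 1.5(P − 51) = -164 + 1.5P.
608 - 5P = -164 + 1.5P gives buyer price Pb = 1544/13; sellers receive Ps = 1544/13 − 51 = 881/13.
New quantity: Q = 608 − 5(1544/13) = 184/13.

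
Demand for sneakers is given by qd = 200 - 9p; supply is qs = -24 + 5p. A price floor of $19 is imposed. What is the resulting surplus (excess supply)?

Equilibrium price would be p* = 16, so the floor at 19 binds.
At p = 19: qd = 29, qs = 71.
Surplus = 71 − 29 = 42.

Surplus = 42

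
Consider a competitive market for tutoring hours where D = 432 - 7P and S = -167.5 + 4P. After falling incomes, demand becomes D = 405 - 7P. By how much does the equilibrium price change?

Original equilibrium: P* = 54.5, Q* = 50.5.
New equilibrium: 405 - 7P = -167.5 + 4P, so 572.5 = 11P and P' = 1145/22; Q' = 405 − 7(1145/22) = 895/22.
Change in price: 1145/22 − 54.5 = -27/11.

ΔP = -27/11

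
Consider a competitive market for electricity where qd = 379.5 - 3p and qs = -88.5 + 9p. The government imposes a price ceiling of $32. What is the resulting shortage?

Equilibrium price would be p* = 39, so the ceiling at 32 binds.
At p = 32: qd = 379.5 − 3(32) = 283.5, qs = -88.5 + 9(32) = 199.5.
Shortage = 283.5 − 199.5 = 84.

Shortage = 84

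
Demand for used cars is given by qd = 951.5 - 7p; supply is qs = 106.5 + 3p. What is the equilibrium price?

Set qd = qs: 951.5 - 7p = 106.5 + 3p.
845 = 10p, so p* = 84.5.
q* = 951.5 − 7(84.5) = 360.

p* = 84.5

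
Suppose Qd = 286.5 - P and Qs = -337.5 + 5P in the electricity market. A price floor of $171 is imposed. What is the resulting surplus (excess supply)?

Surplus = 402

Equilibrium price would be P* = 104, so the floor at 171 binds.
At P = 171: Qd = 115.5, Qs = 517.5.
Surplus = 517.5 − 115.5 = 402.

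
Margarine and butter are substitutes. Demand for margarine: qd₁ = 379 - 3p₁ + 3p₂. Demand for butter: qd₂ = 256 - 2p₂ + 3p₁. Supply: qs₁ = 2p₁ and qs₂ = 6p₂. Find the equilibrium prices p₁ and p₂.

Market 1: 379 - 3p₁ + 3p₂ = 2p₁ → 5p₁ - 3p₂ = 379.
Market 2: 8p₂ - 3p₁ = 256.
Eliminating p₂: 8×(1) + 3×(2) gives 31p₁ = 3800, so p₁ = 3800/31.
Back-substitute into (2): p₂ = (256 + 3×3800/31) / 8 = 2417/31.

p₁ = 3800/31, p₂ = 2417/31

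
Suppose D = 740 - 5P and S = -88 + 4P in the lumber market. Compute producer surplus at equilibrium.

Equilibrium: 740 - 5P = -88 + 4P gives P* = 92, Q* = 280.
Supply starts at P = 22 (where S = 0).
PS = ½(92 − 22)(280) = 9800.

Producer surplus = 9800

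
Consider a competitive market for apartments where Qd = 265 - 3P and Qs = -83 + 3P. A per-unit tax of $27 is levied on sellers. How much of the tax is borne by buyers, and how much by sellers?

Buyers bear $13.5, sellers bear $13.5

Pre-tax equilibrium: P* = 58, Q* = 91.
Tax on sellers shifts supply to Qs = -83 + 3(P − 27) = -164 + 3P.
265 - 3P = -164 + 3P gives buyer price Pb = 71.5; sellers receive Ps = 71.5 − 27 = 44.5.
New quantity: Q = 265 − 3(71.5) = 50.5.
Buyer burden = 71.5 − 58 = 13.5; seller burden = 58 − 44.5 = 13.5.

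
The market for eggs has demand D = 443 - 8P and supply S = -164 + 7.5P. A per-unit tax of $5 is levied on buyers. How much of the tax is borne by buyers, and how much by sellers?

Buyers bear 75/31, sellers bear 80/31

Pre-tax equilibrium: P* = 1214/31, Q* = 4021/31.
Tax on buyers shifts demand to D = 443 − 8(P + 5) = 403 - 8P.
403 - 8P = -164 + 7.5P gives seller price Ps = 1134/31; buyers pay Pb = 1134/31 + 5 = 1289/31.
New quantity: Q = 443 − 8(1289/31) = 3421/31.
Buyer burden = 1289/31 − 1214/31 = 75/31; seller burden = 1214/31 − 1134/31 = 80/31.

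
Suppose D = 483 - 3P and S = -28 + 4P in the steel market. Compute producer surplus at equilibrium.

Equilibrium: 483 - 3P = -28 + 4P gives P* = 73, Q* = 264.
Supply starts at P = 7 (where S = 0).
PS = ½(73 − 7)(264) = 8712.

Producer surplus = 8712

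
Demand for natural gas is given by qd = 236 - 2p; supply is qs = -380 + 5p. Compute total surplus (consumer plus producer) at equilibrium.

Total surplus = 1260

Equilibrium: 236 - 2p = -380 + 5p gives p* = 88, q* = 60.
Demand choke price: p = 118; supply starts at p = 76.
CS = ½(118 − 88)(60) = 900; PS = ½(88 − 76)(60) = 360.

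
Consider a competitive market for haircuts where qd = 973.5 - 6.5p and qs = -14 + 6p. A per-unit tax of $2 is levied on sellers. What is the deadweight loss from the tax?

Pre-tax equilibrium: p* = 79, q* = 460.
Tax on sellers shifts supply to qs = -14 + 6(p − 2) = -26 + 6p.
973.5 - 6.5p = -26 + 6p gives buyer price pb = 79.96; sellers receive ps = 79.96 − 2 = 77.96.
New quantity: q = 973.5 − 6.5(79.96) = 453.76.
DWL = ½ × 2 × (460 − 453.76) = 6.24.

Deadweight loss = 6.24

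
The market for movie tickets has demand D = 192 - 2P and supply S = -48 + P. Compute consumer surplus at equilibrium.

Consumer surplus = 256

Equilibrium: 192 - 2P = -48 + P gives P* = 80, Q* = 32.
Demand choke price (D = 0): P = 96.
CS = ½(96 − 80)(32) = 256.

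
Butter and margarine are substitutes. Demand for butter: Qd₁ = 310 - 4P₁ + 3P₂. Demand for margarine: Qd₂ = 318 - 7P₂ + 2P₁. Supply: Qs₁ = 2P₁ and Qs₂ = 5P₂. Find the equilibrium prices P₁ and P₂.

P₁ = 779/11, P₂ = 1264/33

Market 1: 310 - 4P₁ + 3P₂ = 2P₁ → 6P₁ - 3P₂ = 310.
Market 2: 12P₂ - 2P₁ = 318.
Eliminating P₂: 12×(1) + 3×(2) gives 66P₁ = 4674, so P₁ = 779/11.
Back-substitute into (2): P₂ = (318 + 2×779/11) / 12 = 1264/33.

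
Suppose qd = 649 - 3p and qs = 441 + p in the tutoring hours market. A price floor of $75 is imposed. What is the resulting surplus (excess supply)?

Surplus = 92

Equilibrium price would be p* = 52, so the floor at 75 binds.
At p = 75: qd = 424, qs = 516.
Surplus = 516 − 424 = 92.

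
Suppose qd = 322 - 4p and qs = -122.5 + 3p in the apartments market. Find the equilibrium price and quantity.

p* = 63.5, q* = 68

Set qd = qs: 322 - 4p = -122.5 + 3p.
444.5 = 7p, so p* = 63.5.
q* = 322 − 4(63.5) = 68.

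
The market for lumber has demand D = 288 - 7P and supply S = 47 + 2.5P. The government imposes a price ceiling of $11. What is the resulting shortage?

Equilibrium price would be P* = 482/19, so the ceiling at 11 binds.
At P = 11: D = 288 − 7(11) = 211, S = 47 + 2.5(11) = 74.5.
Shortage = 211 − 74.5 = 136.5.

Shortage = 136.5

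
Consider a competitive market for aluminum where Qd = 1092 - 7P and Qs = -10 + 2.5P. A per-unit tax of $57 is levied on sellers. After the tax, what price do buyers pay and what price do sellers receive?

Pre-tax equilibrium: P* = 116, Q* = 280.
Tax on sellers shifts supply to Qs = -10 + 2.5(P − 57) = -152.5 + 2.5P.
1092 - 7P = -152.5 + 2.5P gives buyer price Pb = 131; sellers receive Ps = 131 − 57 = 74.
New quantity: Q = 1092 − 7(131) = 175.

Buyers pay $131, sellers receive $74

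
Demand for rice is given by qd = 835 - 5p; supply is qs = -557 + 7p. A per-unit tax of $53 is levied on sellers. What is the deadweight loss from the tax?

Deadweight loss = 98315/24

Pre-tax equilibrium: p* = 116, q* = 255.
Tax on sellers shifts supply to qs = -557 + 7(p − 53) = -928 + 7p.
835 - 5p = -928 + 7p gives buyer price pb = 1763/12; sellers receive ps = 1763/12 − 53 = 1127/12.
New quantity: q = 835 − 5(1763/12) = 1205/12.
DWL = ½ × 53 × (255 − 1205/12) = 98315/24.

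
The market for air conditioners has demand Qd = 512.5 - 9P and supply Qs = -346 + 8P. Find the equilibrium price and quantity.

Set Qd = Qs: 512.5 - 9P = -346 + 8P.
858.5 = 17P, so P* = 50.5.
Q* = 512.5 − 9(50.5) = 58.

P* = 50.5, Q* = 58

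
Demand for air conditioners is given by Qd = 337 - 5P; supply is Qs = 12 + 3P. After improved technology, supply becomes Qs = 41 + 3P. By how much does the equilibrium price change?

ΔP = -3.625

Original equilibrium: P* = 40.625, Q* = 133.875.
New equilibrium: 337 - 5P = 41 + 3P, so 296 = 8P and P' = 37; Q' = 337 − 5(37) = 152.
Change in price: 37 − 40.625 = -3.625.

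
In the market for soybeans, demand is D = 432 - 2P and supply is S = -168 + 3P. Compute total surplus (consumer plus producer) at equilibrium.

Total surplus = 15360

Equilibrium: 432 - 2P = -168 + 3P gives P* = 120, Q* = 192.
Demand choke price: P = 216; supply starts at P = 56.
CS = ½(216 − 120)(192) = 9216; PS = ½(120 − 56)(192) = 6144.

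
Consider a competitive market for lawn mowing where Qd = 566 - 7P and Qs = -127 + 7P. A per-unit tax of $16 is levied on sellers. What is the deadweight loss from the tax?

Deadweight loss = 448

Pre-tax equilibrium: P* = 49.5, Q* = 219.5.
Tax on sellers shifts supply to Qs = -127 + 7(P − 16) = -239 + 7P.
566 - 7P = -239 + 7P gives buyer price Pb = 57.5; sellers receive Ps = 57.5 − 16 = 41.5.
New quantity: Q = 566 − 7(57.5) = 163.5.
DWL = ½ × 16 × (219.5 − 163.5) = 448.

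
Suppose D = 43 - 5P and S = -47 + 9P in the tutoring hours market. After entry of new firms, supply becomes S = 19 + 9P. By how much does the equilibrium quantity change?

Original equilibrium: P* = 45/7, Q* = 76/7.
New equilibrium: 43 - 5P = 19 + 9P, so 24 = 14P and P' = 12/7; Q' = 43 − 5(12/7) = 241/7.
Change in quantity: 241/7 − 76/7 = 165/7.

ΔQ = 165/7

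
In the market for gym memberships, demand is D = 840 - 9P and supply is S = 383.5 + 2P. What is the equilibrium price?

P* = 41.5

Set D = S: 840 - 9P = 383.5 + 2P.
456.5 = 11P, so P* = 41.5.
Q* = 840 − 9(41.5) = 466.5.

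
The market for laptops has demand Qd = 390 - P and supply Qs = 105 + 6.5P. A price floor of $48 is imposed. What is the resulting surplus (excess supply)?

Equilibrium price would be P* = 38, so the floor at 48 binds.
At P = 48: Qd = 342, Qs = 417.
Surplus = 417 − 342 = 75.

Surplus = 75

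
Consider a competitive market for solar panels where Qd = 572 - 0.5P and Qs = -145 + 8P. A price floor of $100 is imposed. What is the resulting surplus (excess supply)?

Equilibrium price would be P* = 1434/17, so the floor at 100 binds.
At P = 100: Qd = 522, Qs = 655.
Surplus = 655 − 522 = 133.

Surplus = 133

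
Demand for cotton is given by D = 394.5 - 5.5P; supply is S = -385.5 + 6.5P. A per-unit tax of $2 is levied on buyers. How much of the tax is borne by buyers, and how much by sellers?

Buyers bear 13/12, sellers bear 11/12

Pre-tax equilibrium: P* = 65, Q* = 37.
Tax on buyers shifts demand to D = 394.5 − 5.5(P + 2) = 383.5 - 5.5P.
383.5 - 5.5P = -385.5 + 6.5P gives seller price Ps = 769/12; buyers pay Pb = 769/12 + 2 = 793/12.
New quantity: Q = 394.5 − 5.5(793/12) = 745/24.
Buyer burden = 793/12 − 65 = 13/12; seller burden = 65 − 769/12 = 11/12.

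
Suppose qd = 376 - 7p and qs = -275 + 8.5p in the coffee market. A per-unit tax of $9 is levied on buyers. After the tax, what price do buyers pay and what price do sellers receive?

Buyers pay 1455/31, sellers receive 1176/31

Pre-tax equilibrium: p* = 42, q* = 82.
Tax on buyers shifts demand to qd = 376 − 7(p + 9) = 313 - 7p.
313 - 7p = -275 + 8.5p gives seller price ps = 1176/31; buyers pay pb = 1176/31 + 9 = 1455/31.
New quantity: q = 376 − 7(1455/31) = 1471/31.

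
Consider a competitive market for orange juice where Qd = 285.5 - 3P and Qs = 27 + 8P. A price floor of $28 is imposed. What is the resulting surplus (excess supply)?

Equilibrium price would be P* = 23.5, so the floor at 28 binds.
At P = 28: Qd = 201.5, Qs = 251.
Surplus = 251 − 201.5 = 49.5.

Surplus = 49.5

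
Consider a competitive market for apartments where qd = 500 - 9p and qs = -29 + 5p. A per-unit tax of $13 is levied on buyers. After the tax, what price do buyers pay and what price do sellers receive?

Buyers pay 297/7, sellers receive 206/7

Pre-tax equilibrium: p* = 529/14, q* = 2239/14.
Tax on buyers shifts demand to qd = 500 − 9(p + 13) = 383 - 9p.
383 - 9p = -29 + 5p gives seller price ps = 206/7; buyers pay pb = 206/7 + 13 = 297/7.
New quantity: q = 500 − 9(297/7) = 827/7.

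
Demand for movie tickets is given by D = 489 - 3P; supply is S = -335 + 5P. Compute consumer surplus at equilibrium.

Consumer surplus = 5400

Equilibrium: 489 - 3P = -335 + 5P gives P* = 103, Q* = 180.
Demand choke price (D = 0): P = 163.
CS = ½(163 − 103)(180) = 5400.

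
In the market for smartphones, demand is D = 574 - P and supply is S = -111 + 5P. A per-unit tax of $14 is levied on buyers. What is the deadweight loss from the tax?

Pre-tax equilibrium: P* = 685/6, Q* = 2759/6.
Tax on buyers shifts demand to D = 574 − 1(P + 14) = 560 - P.
560 - P = -111 + 5P gives seller price Ps = 671/6; buyers pay Pb = 671/6 + 14 = 755/6.
New quantity: Q = 574 − 1(755/6) = 2689/6.
DWL = ½ × 14 × (2759/6 − 2689/6) = 245/3.

Deadweight loss = 245/3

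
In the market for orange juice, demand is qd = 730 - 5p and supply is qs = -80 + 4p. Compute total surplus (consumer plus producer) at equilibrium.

Equilibrium: 730 - 5p = -80 + 4p gives p* = 90, q* = 280.
Demand choke price: p = 146; supply starts at p = 20.
CS = ½(146 − 90)(280) = 7840; PS = ½(90 − 20)(280) = 9800.

Total surplus = 17640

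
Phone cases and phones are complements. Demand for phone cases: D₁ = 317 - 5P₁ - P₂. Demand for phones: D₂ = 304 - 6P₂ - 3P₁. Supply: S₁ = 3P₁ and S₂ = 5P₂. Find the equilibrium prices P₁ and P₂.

P₁ = 3183/85, P₂ = 1481/85

Market 1: 317 - 5P₁ - P₂ = 3P₁ → 8P₁ + P₂ = 317.
Market 2: 11P₂ + 3P₁ = 304.
Eliminating P₂: 11×(1) − 1×(2) gives 85P₁ = 3183, so P₁ = 3183/85.
Back-substitute into (2): P₂ = (304 − 3×3183/85) / 11 = 1481/85.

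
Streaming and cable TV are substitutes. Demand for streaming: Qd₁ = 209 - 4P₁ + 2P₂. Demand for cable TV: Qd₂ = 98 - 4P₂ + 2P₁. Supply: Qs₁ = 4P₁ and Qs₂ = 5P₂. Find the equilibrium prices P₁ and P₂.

P₁ = 2077/68, P₂ = 601/34

Market 1: 209 - 4P₁ + 2P₂ = 4P₁ → 8P₁ - 2P₂ = 209.
Market 2: 9P₂ - 2P₁ = 98.
Eliminating P₂: 9×(1) + 2×(2) gives 68P₁ = 2077, so P₁ = 2077/68.
Back-substitute into (2): P₂ = (98 + 2×2077/68) / 9 = 601/34.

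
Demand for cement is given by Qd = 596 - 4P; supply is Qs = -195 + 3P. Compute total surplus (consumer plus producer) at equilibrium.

Total surplus = 6048

Equilibrium: 596 - 4P = -195 + 3P gives P* = 113, Q* = 144.
Demand choke price: P = 149; supply starts at P = 65.
CS = ½(149 − 113)(144) = 2592; PS = ½(113 − 65)(144) = 3456.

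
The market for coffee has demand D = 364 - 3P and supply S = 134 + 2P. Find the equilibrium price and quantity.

Set D = S: 364 - 3P = 134 + 2P.
230 = 5P, so P* = 46.
Q* = 364 − 3(46) = 226.

P* = 46, Q* = 226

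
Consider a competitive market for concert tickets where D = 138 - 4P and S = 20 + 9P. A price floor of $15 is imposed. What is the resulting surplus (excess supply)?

Equilibrium price would be P* = 118/13, so the floor at 15 binds.
At P = 15: D = 78, S = 155.
Surplus = 155 − 78 = 77.

Surplus = 77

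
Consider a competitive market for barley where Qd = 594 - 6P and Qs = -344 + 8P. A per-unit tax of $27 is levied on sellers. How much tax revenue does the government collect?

Pre-tax equilibrium: P* = 67, Q* = 192.
Tax on sellers shifts supply to Qs = -344 + 8(P − 27) = -560 + 8P.
594 - 6P = -560 + 8P gives buyer price Pb = 577/7; sellers receive Ps = 577/7 − 27 = 388/7.
New quantity: Q = 594 − 6(577/7) = 696/7.
Revenue = 27 × 696/7 = 18792/7.

Tax revenue = 18792/7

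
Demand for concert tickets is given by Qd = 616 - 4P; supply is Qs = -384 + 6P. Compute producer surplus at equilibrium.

Producer surplus = 3888

Equilibrium: 616 - 4P = -384 + 6P gives P* = 100, Q* = 216.
Supply starts at P = 64 (where Qs = 0).
PS = ½(100 − 64)(216) = 3888.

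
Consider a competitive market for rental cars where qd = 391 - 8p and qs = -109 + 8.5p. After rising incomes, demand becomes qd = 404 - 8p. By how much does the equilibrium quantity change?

Original equilibrium: p* = 1000/33, q* = 4903/33.
New equilibrium: 404 - 8p = -109 + 8.5p, so 513 = 16.5p and p' = 342/11; q' = 404 − 8(342/11) = 1708/11.
Change in quantity: 1708/11 − 4903/33 = 221/33.

Δq = 221/33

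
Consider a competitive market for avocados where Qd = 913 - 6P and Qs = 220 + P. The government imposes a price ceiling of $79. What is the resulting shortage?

Equilibrium price would be P* = 99, so the ceiling at 79 binds.
At P = 79: Qd = 913 − 6(79) = 439, Qs = 220 + 1(79) = 299.
Shortage = 439 − 299 = 140.

Shortage = 140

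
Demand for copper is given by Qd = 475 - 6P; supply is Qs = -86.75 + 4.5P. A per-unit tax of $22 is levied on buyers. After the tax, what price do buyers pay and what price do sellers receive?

Buyers pay 881/14, sellers receive 573/14

Pre-tax equilibrium: P* = 53.5, Q* = 154.
Tax on buyers shifts demand to Qd = 475 − 6(P + 22) = 343 - 6P.
343 - 6P = -86.75 + 4.5P gives seller price Ps = 573/14; buyers pay Pb = 573/14 + 22 = 881/14.
New quantity: Q = 475 − 6(881/14) = 682/7.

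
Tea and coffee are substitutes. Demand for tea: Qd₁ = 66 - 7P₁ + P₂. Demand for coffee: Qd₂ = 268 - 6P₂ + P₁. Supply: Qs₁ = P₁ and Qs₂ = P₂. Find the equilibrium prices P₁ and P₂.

Market 1: 66 - 7P₁ + P₂ = P₁ → 8P₁ - P₂ = 66.
Market 2: 7P₂ - P₁ = 268.
Eliminating P₂: 7×(1) + 1×(2) gives 55P₁ = 730, so P₁ = 146/11.
Back-substitute into (2): P₂ = (268 + 1×146/11) / 7 = 442/11.

P₁ = 146/11, P₂ = 442/11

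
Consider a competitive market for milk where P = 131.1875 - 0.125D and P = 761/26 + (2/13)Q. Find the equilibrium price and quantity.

P* = 85.5, Q* = 365.5

Set the two price expressions equal: 131.1875 - 0.125Q = 761/26 + (2/13)Q.
21199/208 = (29/104)Q, so Q* = 365.5.
P* = 131.1875 − (0.125)(365.5) = 85.5.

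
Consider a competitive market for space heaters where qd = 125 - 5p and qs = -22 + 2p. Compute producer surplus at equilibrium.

Producer surplus = 100

Equilibrium: 125 - 5p = -22 + 2p gives p* = 21, q* = 20.
Supply starts at p = 11 (where qs = 0).
PS = ½(21 − 11)(20) = 100.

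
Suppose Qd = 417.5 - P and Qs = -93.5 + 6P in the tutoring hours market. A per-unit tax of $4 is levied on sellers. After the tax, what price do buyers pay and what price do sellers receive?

Buyers pay 535/7, sellers receive 507/7

Pre-tax equilibrium: P* = 73, Q* = 344.5.
Tax on sellers shifts supply to Qs = -93.5 + 6(P − 4) = -117.5 + 6P.
417.5 - P = -117.5 + 6P gives buyer price Pb = 535/7; sellers receive Ps = 535/7 − 4 = 507/7.
New quantity: Q = 417.5 − 1(535/7) = 4775/14.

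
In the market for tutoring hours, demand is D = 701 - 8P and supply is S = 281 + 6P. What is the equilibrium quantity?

Set D = S: 701 - 8P = 281 + 6P.
420 = 14P, so P* = 30.
Q* = 701 − 8(30) = 461.

Q* = 461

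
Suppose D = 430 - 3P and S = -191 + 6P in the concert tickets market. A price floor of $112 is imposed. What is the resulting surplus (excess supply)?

Surplus = 387

Equilibrium price would be P* = 69, so the floor at 112 binds.
At P = 112: D = 94, S = 481.
Surplus = 481 − 94 = 387.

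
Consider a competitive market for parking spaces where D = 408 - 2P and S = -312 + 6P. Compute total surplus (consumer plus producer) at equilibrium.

Equilibrium: 408 - 2P = -312 + 6P gives P* = 90, Q* = 228.
Demand choke price: P = 204; supply starts at P = 52.
CS = ½(204 − 90)(228) = 12996; PS = ½(90 − 52)(228) = 4332.

Total surplus = 17328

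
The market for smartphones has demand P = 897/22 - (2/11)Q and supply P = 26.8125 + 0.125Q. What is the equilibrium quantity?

Set the two price expressions equal: 897/22 - (2/11)Q = 26.8125 + 0.125Q.
2457/176 = (27/88)Q, so Q* = 45.5.
P* = 897/22 − (2/11)(45.5) = 32.5.

Q* = 45.5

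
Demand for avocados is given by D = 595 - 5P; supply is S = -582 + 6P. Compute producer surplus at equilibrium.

Equilibrium: 595 - 5P = -582 + 6P gives P* = 107, Q* = 60.
Supply starts at P = 97 (where S = 0).
PS = ½(107 − 97)(60) = 300.

Producer surplus = 300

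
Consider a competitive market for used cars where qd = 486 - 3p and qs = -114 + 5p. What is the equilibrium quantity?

q* = 261

Set qd = qs: 486 - 3p = -114 + 5p.
600 = 8p, so p* = 75.
q* = 486 − 3(75) = 261.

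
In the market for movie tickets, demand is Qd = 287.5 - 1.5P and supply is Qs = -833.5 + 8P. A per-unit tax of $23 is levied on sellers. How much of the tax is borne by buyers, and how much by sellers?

Buyers bear 368/19, sellers bear 69/19

Pre-tax equilibrium: P* = 118, Q* = 110.5.
Tax on sellers shifts supply to Qs = -833.5 + 8(P − 23) = -1017.5 + 8P.
287.5 - 1.5P = -1017.5 + 8P gives buyer price Pb = 2610/19; sellers receive Ps = 2610/19 − 23 = 2173/19.
New quantity: Q = 287.5 − 1.5(2610/19) = 3095/38.
Buyer burden = 2610/19 − 118 = 368/19; seller burden = 118 − 2173/19 = 69/19.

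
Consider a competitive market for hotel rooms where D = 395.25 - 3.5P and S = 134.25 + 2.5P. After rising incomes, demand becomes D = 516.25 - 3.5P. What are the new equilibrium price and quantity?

P' = 191/3, Q' = 3521/12

Original equilibrium: P* = 43.5, Q* = 243.
New equilibrium: 516.25 - 3.5P = 134.25 + 2.5P, so 382 = 6P and P' = 191/3; Q' = 516.25 − 3.5(191/3) = 3521/12.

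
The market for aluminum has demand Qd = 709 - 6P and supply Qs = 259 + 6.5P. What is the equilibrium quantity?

Q* = 493

Set Qd = Qs: 709 - 6P = 259 + 6.5P.
450 = 12.5P, so P* = 36.
Q* = 709 − 6(36) = 493.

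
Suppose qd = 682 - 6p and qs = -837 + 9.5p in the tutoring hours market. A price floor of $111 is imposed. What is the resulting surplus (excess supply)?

Equilibrium price would be p* = 98, so the floor at 111 binds.
At p = 111: qd = 16, qs = 217.5.
Surplus = 217.5 − 16 = 201.5.

Surplus = 201.5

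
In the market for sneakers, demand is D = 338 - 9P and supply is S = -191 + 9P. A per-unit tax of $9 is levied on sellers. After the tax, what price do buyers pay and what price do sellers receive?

Pre-tax equilibrium: P* = 529/18, Q* = 73.5.
Tax on sellers shifts supply to S = -191 + 9(P − 9) = -272 + 9P.
338 - 9P = -272 + 9P gives buyer price Pb = 305/9; sellers receive Ps = 305/9 − 9 = 224/9.
New quantity: Q = 338 − 9(305/9) = 33.

Buyers pay 305/9, sellers receive 224/9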